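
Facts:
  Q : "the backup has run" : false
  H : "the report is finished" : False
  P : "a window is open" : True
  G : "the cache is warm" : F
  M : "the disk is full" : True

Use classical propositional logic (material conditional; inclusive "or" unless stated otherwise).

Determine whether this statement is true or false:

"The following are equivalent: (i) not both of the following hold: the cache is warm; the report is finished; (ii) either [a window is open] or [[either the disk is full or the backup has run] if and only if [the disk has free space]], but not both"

true

Parsed as (G ↑ H) ↔ (P ⊕ ((M ∨ Q) ↔ ¬M))

G ↑ H = F ↑ F = T
M ∨ Q = T ∨ F = T
¬M = ¬T = F
(M ∨ Q) ↔ ¬M = T ↔ F = F
P ⊕ ((M ∨ Q) ↔ ¬M) = T ⊕ F = T
(G ↑ H) ↔ (P ⊕ ((M ∨ Q) ↔ ¬M)) = T ↔ T = T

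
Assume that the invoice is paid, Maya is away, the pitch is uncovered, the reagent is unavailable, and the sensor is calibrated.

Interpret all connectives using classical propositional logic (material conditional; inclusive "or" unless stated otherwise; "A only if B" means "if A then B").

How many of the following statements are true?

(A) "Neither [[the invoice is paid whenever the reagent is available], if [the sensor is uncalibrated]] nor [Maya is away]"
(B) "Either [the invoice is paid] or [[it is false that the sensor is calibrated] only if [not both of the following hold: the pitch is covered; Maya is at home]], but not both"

Let L = "the sensor is calibrated" (T), H = "the reagent is available" (F), V = "the invoice is paid" (T), M = "Maya is at home" (F), S = "the pitch is covered" (F).

(A): In symbols: (~L -> (H -> V)) nor ~M

~L = ~T = F
H -> V = F -> T = T
~L -> (H -> V) = F -> T = T
~M = ~F = T
(~L -> (H -> V)) nor ~M = T nor T = F
So (A) is false.

(B): In symbols: V xor (~L -> (S nand M))

~L = ~T = F
S nand M = F nand F = T
~L -> (S nand M) = F -> T = T
V xor (~L -> (S nand M)) = T xor T = F
Hence (B) is false.

Count: 0.

0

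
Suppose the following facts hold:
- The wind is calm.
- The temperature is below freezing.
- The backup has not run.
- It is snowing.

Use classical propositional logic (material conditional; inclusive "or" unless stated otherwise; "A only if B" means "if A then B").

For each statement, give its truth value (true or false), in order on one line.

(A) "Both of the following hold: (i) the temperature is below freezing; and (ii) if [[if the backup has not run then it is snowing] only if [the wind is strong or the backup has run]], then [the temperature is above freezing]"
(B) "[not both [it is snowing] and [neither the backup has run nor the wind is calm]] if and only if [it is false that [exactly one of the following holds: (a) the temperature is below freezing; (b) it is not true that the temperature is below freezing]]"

(A) true, (B) false

Let L = "the temperature is below freezing" (T), V = "the backup has run" (F), N = "it is snowing" (T), P = "the wind is strong" (F).

(A): This is L & (((~V -> N) -> (P | V)) -> ~L).

~V = ~F = T
~V -> N = T -> T = T
P | V = F | F = F
(~V -> N) -> (P | V) = T -> F = F
~L = ~T = F
((~V -> N) -> (P | V)) -> ~L = F -> F = T
L & (((~V -> N) -> (P | V)) -> ~L) = T & T = T
Thus (A) is true.

(B): This is (N nand (V nor ~P)) <-> ~(L xor ~L).

~P = ~F = T
V nor ~P = F nor T = F
N nand (V nor ~P) = T nand F = T
~L = ~T = F
L xor ~L = T xor F = T
~(L xor ~L) = ~T = F
(N nand (V nor ~P)) <-> ~(L xor ~L) = T <-> F = F
So (B) is false.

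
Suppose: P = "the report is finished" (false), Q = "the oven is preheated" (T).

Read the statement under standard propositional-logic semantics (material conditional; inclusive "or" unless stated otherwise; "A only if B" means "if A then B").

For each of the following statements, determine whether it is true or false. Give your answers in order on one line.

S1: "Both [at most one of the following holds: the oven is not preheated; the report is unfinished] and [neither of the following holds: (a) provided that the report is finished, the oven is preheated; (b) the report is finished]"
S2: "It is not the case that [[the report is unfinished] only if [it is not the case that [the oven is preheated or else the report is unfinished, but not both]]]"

S1: Formalization: (not Q nand not P) and ((P -> Q) nor P)

not Q = not True = False
not P = not False = True
not Q nand not P = False nand True = True
P -> Q = False -> True = True
(P -> Q) nor P = True nor False = False
(not Q nand not P) and ((P -> Q) nor P) = True and False = False
Thus S1 is false.

S2: Formalization: not (not P -> not (Q xor not P))

not P = not False = True
not P = not False = True
Q xor not P = True xor True = False
not (Q xor not P) = not False = True
not P -> not (Q xor not P) = True -> True = True
not (not P -> not (Q xor not P)) = not True = False
So S2 is false.

S1 F / S2 F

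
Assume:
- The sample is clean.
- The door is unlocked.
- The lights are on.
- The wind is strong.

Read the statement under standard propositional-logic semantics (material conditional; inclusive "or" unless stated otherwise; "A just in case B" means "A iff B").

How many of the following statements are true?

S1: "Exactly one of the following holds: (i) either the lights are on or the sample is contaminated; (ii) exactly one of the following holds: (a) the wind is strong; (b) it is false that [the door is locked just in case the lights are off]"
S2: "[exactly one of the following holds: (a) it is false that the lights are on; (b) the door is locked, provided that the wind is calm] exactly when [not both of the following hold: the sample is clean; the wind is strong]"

Let G = "the lights are on" (T), R = "the sample is contaminated" (F), W = "the wind is strong" (T), N = "the door is locked" (F).

S1: This is (G ∨ R) ⊕ (W ⊕ ¬(N ↔ ¬G)).

G ∨ R = T ∨ F = T
¬G = ¬T = F
N ↔ ¬G = F ↔ F = T
¬(N ↔ ¬G) = ¬T = F
W ⊕ ¬(N ↔ ¬G) = T ⊕ F = T
(G ∨ R) ⊕ (W ⊕ ¬(N ↔ ¬G)) = T ⊕ T = F
So S1 is false.

S2: Formalization: (¬G ⊕ (¬W → N)) ↔ (¬R ↑ W)

¬G = ¬T = F
¬W = ¬T = F
¬W → N = F → F = T
¬G ⊕ (¬W → N) = F ⊕ T = T
¬R = ¬F = T
¬R ↑ W = T ↑ T = F
(¬G ⊕ (¬W → N)) ↔ (¬R ↑ W) = T ↔ F = F
So S2 is false.

0 of the 2 statements are true (none).

0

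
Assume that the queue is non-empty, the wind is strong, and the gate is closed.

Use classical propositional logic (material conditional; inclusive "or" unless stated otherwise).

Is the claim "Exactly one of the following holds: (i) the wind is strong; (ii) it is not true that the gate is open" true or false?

False.

Let M = "the wind is strong" (T), N = "the gate is open" (F).
Formalization: M ⊕ ¬N

¬N = ¬F = T
M ⊕ ¬N = T ⊕ T = F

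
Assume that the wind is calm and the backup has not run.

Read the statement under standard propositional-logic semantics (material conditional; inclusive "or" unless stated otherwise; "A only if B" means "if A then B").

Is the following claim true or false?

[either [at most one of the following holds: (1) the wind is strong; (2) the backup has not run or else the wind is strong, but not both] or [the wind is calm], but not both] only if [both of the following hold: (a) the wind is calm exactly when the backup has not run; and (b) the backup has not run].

Let P = "the wind is strong" (F), Q = "the backup has run" (F).
In symbols: ((P nand (~Q xor P)) xor ~P) -> ((~P <-> ~Q) & ~Q)

~Q = ~F = T
~Q xor P = T xor F = T
P nand (~Q xor P) = F nand T = T
~P = ~F = T
(P nand (~Q xor P)) xor ~P = T xor T = F
~P = ~F = T
~Q = ~F = T
~P <-> ~Q = T <-> T = T
~Q = ~F = T
(~P <-> ~Q) & ~Q = T & T = T
((P nand (~Q xor P)) xor ~P) -> ((~P <-> ~Q) & ~Q) = F -> T = T

True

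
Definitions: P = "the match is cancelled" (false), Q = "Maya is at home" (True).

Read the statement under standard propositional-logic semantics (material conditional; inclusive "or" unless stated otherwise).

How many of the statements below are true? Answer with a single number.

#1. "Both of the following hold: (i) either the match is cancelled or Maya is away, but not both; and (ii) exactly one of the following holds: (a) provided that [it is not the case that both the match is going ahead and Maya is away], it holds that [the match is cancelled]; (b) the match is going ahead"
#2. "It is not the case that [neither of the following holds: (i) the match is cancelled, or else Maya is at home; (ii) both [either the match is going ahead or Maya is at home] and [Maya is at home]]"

#1: Parsed as (P xor not Q) and (((not P nand not Q) -> P) xor not P)

not Q = not True = False
P xor not Q = False xor False = False
not P = not False = True
not Q = not True = False
not P nand not Q = True nand False = True
(not P nand not Q) -> P = True -> False = False
not P = not False = True
((not P nand not Q) -> P) xor not P = False xor True = True
(P xor not Q) and (((not P nand not Q) -> P) xor not P) = False and True = False
Thus #1 is false.

#2: This is not ((P or Q) nor ((not P or Q) and Q)).

P or Q = False or True = True
not P = not False = True
not P or Q = True or True = True
(not P or Q) and Q = True and True = True
(P or Q) nor ((not P or Q) and Q) = True nor True = False
not ((P or Q) nor ((not P or Q) and Q)) = not False = True
Hence #2 is true.

Count: 1.

1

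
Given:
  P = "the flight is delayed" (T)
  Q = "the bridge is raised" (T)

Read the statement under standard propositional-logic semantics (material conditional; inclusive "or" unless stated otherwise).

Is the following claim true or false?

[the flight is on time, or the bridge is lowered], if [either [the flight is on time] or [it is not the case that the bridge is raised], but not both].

In symbols: (¬P ⊕ ¬Q) → (¬P ∨ ¬Q)

¬P = ¬T = F
¬Q = ¬T = F
¬P ⊕ ¬Q = F ⊕ F = F
¬P = ¬T = F
¬Q = ¬T = F
¬P ∨ ¬Q = F ∨ F = F
(¬P ⊕ ¬Q) → (¬P ∨ ¬Q) = F → F = T

true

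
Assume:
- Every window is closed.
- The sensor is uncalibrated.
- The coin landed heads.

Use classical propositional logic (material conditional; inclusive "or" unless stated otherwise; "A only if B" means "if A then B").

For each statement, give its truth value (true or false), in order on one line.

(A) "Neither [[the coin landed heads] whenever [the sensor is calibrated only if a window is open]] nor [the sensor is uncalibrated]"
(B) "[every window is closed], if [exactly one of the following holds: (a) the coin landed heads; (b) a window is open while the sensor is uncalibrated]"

Let Q = "the sensor is calibrated" (F), P = "a window is open" (F), R = "the coin landed heads" (T).

(A): In symbols: ((Q -> P) -> R) nor ~Q

Q -> P = F -> F = T
(Q -> P) -> R = T -> T = T
~Q = ~F = T
((Q -> P) -> R) nor ~Q = T nor T = F
So (A) is false.

(B): Parsed as (R xor (P & ~Q)) -> ~P

~Q = ~F = T
P & ~Q = F & T = F
R xor (P & ~Q) = T xor F = T
~P = ~F = T
(R xor (P & ~Q)) -> ~P = T -> T = T
So (B) is true.

(A) false; (B) true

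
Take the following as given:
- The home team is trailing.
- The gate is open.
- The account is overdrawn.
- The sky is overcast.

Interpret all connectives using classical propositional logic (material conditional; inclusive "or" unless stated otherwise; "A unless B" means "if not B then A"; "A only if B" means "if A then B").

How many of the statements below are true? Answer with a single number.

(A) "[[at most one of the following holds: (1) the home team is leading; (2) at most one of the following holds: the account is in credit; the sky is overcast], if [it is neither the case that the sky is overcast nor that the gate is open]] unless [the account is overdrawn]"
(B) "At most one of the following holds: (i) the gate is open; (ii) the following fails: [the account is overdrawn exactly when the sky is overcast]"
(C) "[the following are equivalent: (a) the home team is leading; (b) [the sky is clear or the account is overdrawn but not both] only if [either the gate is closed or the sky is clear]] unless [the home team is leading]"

Let S = "the sky is overcast" (T), Q = "the gate is open" (T), P = "the home team is leading" (F), R = "the account is overdrawn" (T).

(A): Formalization: ((S ↓ Q) → (P ↑ (¬R ↑ S))) ∨ R

S ↓ Q = T ↓ T = F
¬R = ¬T = F
¬R ↑ S = F ↑ T = T
P ↑ (¬R ↑ S) = F ↑ T = T
(S ↓ Q) → (P ↑ (¬R ↑ S)) = F → T = T
((S ↓ Q) → (P ↑ (¬R ↑ S))) ∨ R = T ∨ T = T
So (A) is true.

(B): This is Q ↑ ¬(R ↔ S).

R ↔ S = T ↔ T = T
¬(R ↔ S) = ¬T = F
Q ↑ ¬(R ↔ S) = T ↑ F = T
Thus (B) is true.

(C): Formalization: (P ↔ ((¬S ⊕ R) → (¬Q ∨ ¬S))) ∨ P

¬S = ¬T = F
¬S ⊕ R = F ⊕ T = T
¬Q = ¬T = F
¬S = ¬T = F
¬Q ∨ ¬S = F ∨ F = F
(¬S ⊕ R) → (¬Q ∨ ¬S) = T → F = F
P ↔ ((¬S ⊕ R) → (¬Q ∨ ¬S)) = F ↔ F = T
(P ↔ ((¬S ⊕ R) → (¬Q ∨ ¬S))) ∨ P = T ∨ F = T
Thus (C) is true.

Count: 3.

3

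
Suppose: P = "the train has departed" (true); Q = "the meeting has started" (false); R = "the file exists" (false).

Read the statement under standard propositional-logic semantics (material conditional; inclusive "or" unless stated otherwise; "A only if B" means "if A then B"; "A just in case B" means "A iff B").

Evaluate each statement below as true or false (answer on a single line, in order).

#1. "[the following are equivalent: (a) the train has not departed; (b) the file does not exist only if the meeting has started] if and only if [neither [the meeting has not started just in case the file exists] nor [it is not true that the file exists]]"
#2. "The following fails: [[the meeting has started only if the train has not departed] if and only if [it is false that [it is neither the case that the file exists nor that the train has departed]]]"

#1: Formalization: (¬P ↔ (¬R → Q)) ↔ ((¬Q ↔ R) ↓ ¬R)

¬P = ¬T = F
¬R = ¬F = T
¬R → Q = T → F = F
¬P ↔ (¬R → Q) = F ↔ F = T
¬Q = ¬F = T
¬Q ↔ R = T ↔ F = F
¬R = ¬F = T
(¬Q ↔ R) ↓ ¬R = F ↓ T = F
(¬P ↔ (¬R → Q)) ↔ ((¬Q ↔ R) ↓ ¬R) = T ↔ F = F
Hence #1 is false.

#2: Formalization: ¬((Q → ¬P) ↔ ¬(R ↓ P))

¬P = ¬T = F
Q → ¬P = F → F = T
R ↓ P = F ↓ T = F
¬(R ↓ P) = ¬F = T
(Q → ¬P) ↔ ¬(R ↓ P) = T ↔ T = T
¬((Q → ¬P) ↔ ¬(R ↓ P)) = ¬T = F
Thus #2 is false.

#1 False; #2 False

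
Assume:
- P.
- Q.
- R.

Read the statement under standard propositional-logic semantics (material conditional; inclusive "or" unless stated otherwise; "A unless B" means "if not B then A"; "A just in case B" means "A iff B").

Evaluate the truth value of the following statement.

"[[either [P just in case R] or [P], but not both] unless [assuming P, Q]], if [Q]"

True

Parsed as Q -> (((P <-> R) xor P) | (P -> Q))

P <-> R = T <-> T = T
(P <-> R) xor P = T xor T = F
P -> Q = T -> T = T
((P <-> R) xor P) | (P -> Q) = F | T = T
Q -> (((P <-> R) xor P) | (P -> Q)) = T -> T = T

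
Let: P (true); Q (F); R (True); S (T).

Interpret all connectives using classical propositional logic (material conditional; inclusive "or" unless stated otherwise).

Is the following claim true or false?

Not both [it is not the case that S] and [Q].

The statement is true.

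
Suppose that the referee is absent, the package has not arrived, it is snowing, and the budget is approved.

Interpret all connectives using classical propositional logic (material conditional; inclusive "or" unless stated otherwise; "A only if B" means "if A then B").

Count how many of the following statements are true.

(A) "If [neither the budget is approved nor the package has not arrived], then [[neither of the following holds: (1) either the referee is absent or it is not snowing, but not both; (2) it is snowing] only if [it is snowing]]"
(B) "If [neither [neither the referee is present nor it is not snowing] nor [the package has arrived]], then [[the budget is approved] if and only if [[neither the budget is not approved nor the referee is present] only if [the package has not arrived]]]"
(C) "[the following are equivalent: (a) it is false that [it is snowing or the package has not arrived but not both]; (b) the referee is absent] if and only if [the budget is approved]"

3

Let W = "the budget is approved" (True), P = "the package has arrived" (False), R = "the referee is present" (False), V = "it is snowing" (True).

(A): This is (W nor not P) -> (((not R xor not V) nor V) -> V).

not P = not False = True
W nor not P = True nor True = False
not R = not False = True
not V = not True = False
not R xor not V = True xor False = True
(not R xor not V) nor V = True nor True = False
((not R xor not V) nor V) -> V = False -> True = True
(W nor not P) -> (((not R xor not V) nor V) -> V) = False -> True = True
So (A) is true.

(B): This is ((R nor not V) nor P) -> (W iff ((not W nor R) -> not P)).

not V = not True = False
R nor not V = False nor False = True
(R nor not V) nor P = True nor False = False
not W = not True = False
not W nor R = False nor False = True
not P = not False = True
(not W nor R) -> not P = True -> True = True
W iff ((not W nor R) -> not P) = True iff True = True
((R nor not V) nor P) -> (W iff ((not W nor R) -> not P)) = False -> True = True
Thus (B) is true.

(C): Parsed as (not (V xor not P) iff not R) iff W

not P = not False = True
V xor not P = True xor True = False
not (V xor not P) = not False = True
not R = not False = True
not (V xor not P) iff not R = True iff True = True
(not (V xor not P) iff not R) iff W = True iff True = True
So (C) is true.

True statements: 3.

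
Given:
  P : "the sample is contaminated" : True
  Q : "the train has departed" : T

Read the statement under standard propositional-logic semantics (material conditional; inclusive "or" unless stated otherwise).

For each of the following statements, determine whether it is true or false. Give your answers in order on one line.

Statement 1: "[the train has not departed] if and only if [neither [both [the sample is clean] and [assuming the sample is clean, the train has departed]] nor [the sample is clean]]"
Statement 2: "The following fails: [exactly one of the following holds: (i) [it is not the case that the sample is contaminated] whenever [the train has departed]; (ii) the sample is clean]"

Statement 1 false, Statement 2 true

Statement 1: Parsed as ¬Q ↔ ((¬P ∧ (¬P → Q)) ↓ ¬P)

¬Q = ¬T = F
¬P = ¬T = F
¬P = ¬T = F
¬P → Q = F → T = T
¬P ∧ (¬P → Q) = F ∧ T = F
¬P = ¬T = F
(¬P ∧ (¬P → Q)) ↓ ¬P = F ↓ F = T
¬Q ↔ ((¬P ∧ (¬P → Q)) ↓ ¬P) = F ↔ T = F
Thus Statement 1 is false.

Statement 2: In symbols: ¬((Q → ¬P) ⊕ ¬P)

¬P = ¬T = F
Q → ¬P = T → F = F
¬P = ¬T = F
(Q → ¬P) ⊕ ¬P = F ⊕ F = F
¬((Q → ¬P) ⊕ ¬P) = ¬F = T
Hence Statement 2 is true.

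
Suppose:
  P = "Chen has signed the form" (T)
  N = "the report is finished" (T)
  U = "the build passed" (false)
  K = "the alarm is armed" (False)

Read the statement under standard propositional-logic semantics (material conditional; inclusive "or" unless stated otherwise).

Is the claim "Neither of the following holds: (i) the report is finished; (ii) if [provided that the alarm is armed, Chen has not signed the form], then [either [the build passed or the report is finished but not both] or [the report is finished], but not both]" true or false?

False.

Formalization: N nor ((K -> not P) -> ((U xor N) xor N))

not P = not True = False
K -> not P = False -> False = True
U xor N = False xor True = True
(U xor N) xor N = True xor True = False
(K -> not P) -> ((U xor N) xor N) = True -> False = False
N nor ((K -> not P) -> ((U xor N) xor N)) = True nor False = False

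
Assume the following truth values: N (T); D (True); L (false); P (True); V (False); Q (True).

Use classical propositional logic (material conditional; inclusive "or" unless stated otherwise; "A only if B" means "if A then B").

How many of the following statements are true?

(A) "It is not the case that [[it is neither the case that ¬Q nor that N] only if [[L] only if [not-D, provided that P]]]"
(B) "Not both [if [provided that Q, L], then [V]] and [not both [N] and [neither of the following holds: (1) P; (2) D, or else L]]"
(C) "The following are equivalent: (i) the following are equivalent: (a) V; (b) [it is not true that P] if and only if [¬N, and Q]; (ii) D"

(A): In symbols: ¬((¬Q ↓ N) → (L → (P → ¬D)))

¬Q = ¬T = F
¬Q ↓ N = F ↓ T = F
¬D = ¬T = F
P → ¬D = T → F = F
L → (P → ¬D) = F → F = T
(¬Q ↓ N) → (L → (P → ¬D)) = F → T = T
¬((¬Q ↓ N) → (L → (P → ¬D))) = ¬T = F
Hence (A) is false.

(B): Formalization: ((Q → L) → V) ↑ (N ↑ (P ↓ (D ∨ L)))

Q → L = T → F = F
(Q → L) → V = F → F = T
D ∨ L = T ∨ F = T
P ↓ (D ∨ L) = T ↓ T = F
N ↑ (P ↓ (D ∨ L)) = T ↑ F = T
((Q → L) → V) ↑ (N ↑ (P ↓ (D ∨ L))) = T ↑ T = F
So (B) is false.

(C): This is (V ↔ (¬P ↔ (¬N ∧ Q))) ↔ D.

¬P = ¬T = F
¬N = ¬T = F
¬N ∧ Q = F ∧ T = F
¬P ↔ (¬N ∧ Q) = F ↔ F = T
V ↔ (¬P ↔ (¬N ∧ Q)) = F ↔ T = F
(V ↔ (¬P ↔ (¬N ∧ Q))) ↔ D = F ↔ T = F
So (C) is false.

Count: 0.

0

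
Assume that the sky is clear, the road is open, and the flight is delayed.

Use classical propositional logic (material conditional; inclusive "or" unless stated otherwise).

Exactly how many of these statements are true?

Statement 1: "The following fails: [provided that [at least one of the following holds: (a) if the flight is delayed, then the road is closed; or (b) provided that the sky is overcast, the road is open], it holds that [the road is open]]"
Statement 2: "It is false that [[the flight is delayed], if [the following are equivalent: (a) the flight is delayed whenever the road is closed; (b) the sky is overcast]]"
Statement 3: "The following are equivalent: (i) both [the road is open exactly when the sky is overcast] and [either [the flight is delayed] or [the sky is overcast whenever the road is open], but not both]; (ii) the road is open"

0

Let W = "the flight is delayed" (True), H = "the road is closed" (False), U = "the sky is overcast" (False).

Statement 1: This is not (((W -> H) or (U -> not H)) -> not H).

W -> H = True -> False = False
not H = not False = True
U -> not H = False -> True = True
(W -> H) or (U -> not H) = False or True = True
not H = not False = True
((W -> H) or (U -> not H)) -> not H = True -> True = True
not (((W -> H) or (U -> not H)) -> not H) = not True = False
Thus Statement 1 is false.

Statement 2: Formalization: not (((H -> W) iff U) -> W)

H -> W = False -> True = True
(H -> W) iff U = True iff False = False
((H -> W) iff U) -> W = False -> True = True
not (((H -> W) iff U) -> W) = not True = False
Thus Statement 2 is false.

Statement 3: This is ((not H iff U) and (W xor (not H -> U))) iff not H.

not H = not False = True
not H iff U = True iff False = False
not H = not False = True
not H -> U = True -> False = False
W xor (not H -> U) = True xor False = True
(not H iff U) and (W xor (not H -> U)) = False and True = False
not H = not False = True
((not H iff U) and (W xor (not H -> U))) iff not H = False iff True = False
So Statement 3 is false.

True statements: 0 (none).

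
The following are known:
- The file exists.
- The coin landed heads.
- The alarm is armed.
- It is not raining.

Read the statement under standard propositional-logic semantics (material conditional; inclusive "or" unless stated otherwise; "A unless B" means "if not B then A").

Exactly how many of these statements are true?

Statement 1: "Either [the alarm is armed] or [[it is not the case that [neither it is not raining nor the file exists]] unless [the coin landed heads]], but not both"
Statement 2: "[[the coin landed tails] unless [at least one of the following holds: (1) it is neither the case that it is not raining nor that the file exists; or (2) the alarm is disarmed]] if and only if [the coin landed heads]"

Let R = "the alarm is armed" (True), S = "it is raining" (False), P = "the file exists" (True), Q = "the coin landed heads" (True).

Statement 1: This is R xor (not (not S nor P) or Q).

not S = not False = True
not S nor P = True nor True = False
not (not S nor P) = not False = True
not (not S nor P) or Q = True or True = True
R xor (not (not S nor P) or Q) = True xor True = False
So Statement 1 is false.

Statement 2: This is (not Q or ((not S nor P) or not R)) iff Q.

not Q = not True = False
not S = not False = True
not S nor P = True nor True = False
not R = not True = False
(not S nor P) or not R = False or False = False
not Q or ((not S nor P) or not R) = False or False = False
(not Q or ((not S nor P) or not R)) iff Q = False iff True = False
Thus Statement 2 is false.

0 of the 2 statements are true (none).

0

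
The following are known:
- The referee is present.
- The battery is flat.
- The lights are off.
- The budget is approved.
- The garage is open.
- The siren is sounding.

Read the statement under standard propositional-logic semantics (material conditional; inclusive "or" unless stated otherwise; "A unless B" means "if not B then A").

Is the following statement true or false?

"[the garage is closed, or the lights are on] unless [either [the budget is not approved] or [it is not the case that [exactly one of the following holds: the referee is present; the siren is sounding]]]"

Let Q = "the garage is closed" (False), K = "the lights are on" (False), G = "the budget is approved" (True), P = "the referee is present" (True), H = "the siren is sounding" (True).
This is (Q or K) or (not G or not (P xor H)).

Q or K = False or False = False
not G = not True = False
P xor H = True xor True = False
not (P xor H) = not False = True
not G or not (P xor H) = False or True = True
(Q or K) or (not G or not (P xor H)) = False or True = True

The statement is true.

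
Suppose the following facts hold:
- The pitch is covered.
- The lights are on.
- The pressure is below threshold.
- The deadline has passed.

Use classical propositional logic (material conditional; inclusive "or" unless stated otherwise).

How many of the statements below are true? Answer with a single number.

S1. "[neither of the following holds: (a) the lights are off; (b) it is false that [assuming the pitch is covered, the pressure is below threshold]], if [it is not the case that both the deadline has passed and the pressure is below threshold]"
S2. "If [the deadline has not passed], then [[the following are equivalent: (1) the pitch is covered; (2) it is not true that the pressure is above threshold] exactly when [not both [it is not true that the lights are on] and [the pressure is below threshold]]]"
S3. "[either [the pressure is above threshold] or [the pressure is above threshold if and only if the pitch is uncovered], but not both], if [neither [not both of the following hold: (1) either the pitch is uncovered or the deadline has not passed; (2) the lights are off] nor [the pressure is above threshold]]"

Let S = "the deadline has passed" (T), R = "the pressure is above threshold" (F), Q = "the lights are on" (T), P = "the pitch is covered" (T).

S1: Parsed as (S ↑ ¬R) → (¬Q ↓ ¬(P → ¬R))

¬R = ¬F = T
S ↑ ¬R = T ↑ T = F
¬Q = ¬T = F
¬R = ¬F = T
P → ¬R = T → T = T
¬(P → ¬R) = ¬T = F
¬Q ↓ ¬(P → ¬R) = F ↓ F = T
(S ↑ ¬R) → (¬Q ↓ ¬(P → ¬R)) = F → T = T
Hence S1 is true.

S2: Parsed as ¬S → ((P ↔ ¬R) ↔ (¬Q ↑ ¬R))

¬S = ¬T = F
¬R = ¬F = T
P ↔ ¬R = T ↔ T = T
¬Q = ¬T = F
¬R = ¬F = T
¬Q ↑ ¬R = F ↑ T = T
(P ↔ ¬R) ↔ (¬Q ↑ ¬R) = T ↔ T = T
¬S → ((P ↔ ¬R) ↔ (¬Q ↑ ¬R)) = F → T = T
So S2 is true.

S3: This is (((¬P ∨ ¬S) ↑ ¬Q) ↓ R) → (R ⊕ (R ↔ ¬P)).

¬P = ¬T = F
¬S = ¬T = F
¬P ∨ ¬S = F ∨ F = F
¬Q = ¬T = F
(¬P ∨ ¬S) ↑ ¬Q = F ↑ F = T
((¬P ∨ ¬S) ↑ ¬Q) ↓ R = T ↓ F = F
¬P = ¬T = F
R ↔ ¬P = F ↔ F = T
R ⊕ (R ↔ ¬P) = F ⊕ T = T
(((¬P ∨ ¬S) ↑ ¬Q) ↓ R) → (R ⊕ (R ↔ ¬P)) = F → T = T
So S3 is true.

Count: 3.

3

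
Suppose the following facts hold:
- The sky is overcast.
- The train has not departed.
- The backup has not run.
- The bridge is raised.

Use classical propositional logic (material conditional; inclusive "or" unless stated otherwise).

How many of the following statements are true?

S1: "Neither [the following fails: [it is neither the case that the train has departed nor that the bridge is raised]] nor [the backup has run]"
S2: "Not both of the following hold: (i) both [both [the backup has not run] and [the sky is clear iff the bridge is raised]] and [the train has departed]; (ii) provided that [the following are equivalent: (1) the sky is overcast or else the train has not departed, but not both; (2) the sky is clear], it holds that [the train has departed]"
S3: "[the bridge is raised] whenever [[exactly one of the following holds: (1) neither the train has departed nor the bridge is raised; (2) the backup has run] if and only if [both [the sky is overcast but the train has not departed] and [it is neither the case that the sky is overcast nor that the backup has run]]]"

2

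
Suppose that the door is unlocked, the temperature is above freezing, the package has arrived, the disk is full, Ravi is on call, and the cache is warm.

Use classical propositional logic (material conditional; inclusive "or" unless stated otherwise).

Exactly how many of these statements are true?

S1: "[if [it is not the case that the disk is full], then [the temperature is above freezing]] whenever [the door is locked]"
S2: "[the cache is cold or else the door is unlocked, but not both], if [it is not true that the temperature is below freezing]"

Let S = "the door is locked" (F), M = "the disk is full" (T), Q = "the temperature is below freezing" (F), W = "the cache is warm" (T).

S1: This is S → (¬M → ¬Q).

¬M = ¬T = F
¬Q = ¬F = T
¬M → ¬Q = F → T = T
S → (¬M → ¬Q) = F → T = T
Hence S1 is true.

S2: Formalization: ¬Q → (¬W ⊕ ¬S)

¬Q = ¬F = T
¬W = ¬T = F
¬S = ¬F = T
¬W ⊕ ¬S = F ⊕ T = T
¬Q → (¬W ⊕ ¬S) = T → T = T
Hence S2 is true.

2 of the 2 statements are true (S1, S2).

2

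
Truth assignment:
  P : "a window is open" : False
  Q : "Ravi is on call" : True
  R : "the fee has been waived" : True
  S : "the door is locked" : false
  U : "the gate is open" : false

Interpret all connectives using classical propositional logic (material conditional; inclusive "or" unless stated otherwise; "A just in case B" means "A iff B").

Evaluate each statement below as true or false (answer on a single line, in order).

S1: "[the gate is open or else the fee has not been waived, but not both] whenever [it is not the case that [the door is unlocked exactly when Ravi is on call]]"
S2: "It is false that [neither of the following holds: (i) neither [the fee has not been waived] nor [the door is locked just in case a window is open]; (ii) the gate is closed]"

S1 True; S2 True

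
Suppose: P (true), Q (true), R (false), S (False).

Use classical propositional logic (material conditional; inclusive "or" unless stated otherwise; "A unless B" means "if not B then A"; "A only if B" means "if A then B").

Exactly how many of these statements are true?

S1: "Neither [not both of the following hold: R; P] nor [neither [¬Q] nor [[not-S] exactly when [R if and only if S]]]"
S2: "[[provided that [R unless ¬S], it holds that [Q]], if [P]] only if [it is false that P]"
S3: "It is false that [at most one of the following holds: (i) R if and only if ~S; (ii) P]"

S1: Formalization: (R nand P) nor (not Q nor (not S iff (R iff S)))

R nand P = False nand True = True
not Q = not True = False
not S = not False = True
R iff S = False iff False = True
not S iff (R iff S) = True iff True = True
not Q nor (not S iff (R iff S)) = False nor True = False
(R nand P) nor (not Q nor (not S iff (R iff S))) = True nor False = False
So S1 is false.

S2: This is (P -> ((R or not S) -> Q)) -> not P.

not S = not False = True
R or not S = False or True = True
(R or not S) -> Q = True -> True = True
P -> ((R or not S) -> Q) = True -> True = True
not P = not True = False
(P -> ((R or not S) -> Q)) -> not P = True -> False = False
Thus S2 is false.

S3: This is not ((R iff not S) nand P).

not S = not False = True
R iff not S = False iff True = False
(R iff not S) nand P = False nand True = True
not ((R iff not S) nand P) = not True = False
Hence S3 is false.

True statements: 0 (none).

0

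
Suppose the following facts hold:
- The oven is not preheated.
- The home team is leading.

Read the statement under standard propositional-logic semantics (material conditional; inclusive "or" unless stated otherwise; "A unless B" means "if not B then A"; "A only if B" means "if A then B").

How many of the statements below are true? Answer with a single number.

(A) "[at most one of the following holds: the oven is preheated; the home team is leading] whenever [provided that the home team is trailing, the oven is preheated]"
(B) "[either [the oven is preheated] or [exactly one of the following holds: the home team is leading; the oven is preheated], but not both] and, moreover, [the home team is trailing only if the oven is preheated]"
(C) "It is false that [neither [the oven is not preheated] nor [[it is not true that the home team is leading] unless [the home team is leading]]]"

Let H = "the home team is leading" (T), L = "the oven is preheated" (F).

(A): Parsed as (¬H → L) → (L ↑ H)

¬H = ¬T = F
¬H → L = F → F = T
L ↑ H = F ↑ T = T
(¬H → L) → (L ↑ H) = T → T = T
Hence (A) is true.

(B): In symbols: (L ⊕ (H ⊕ L)) ∧ (¬H → L)

H ⊕ L = T ⊕ F = T
L ⊕ (H ⊕ L) = F ⊕ T = T
¬H = ¬T = F
¬H → L = F → F = T
(L ⊕ (H ⊕ L)) ∧ (¬H → L) = T ∧ T = T
Hence (B) is true.

(C): In symbols: ¬(¬L ↓ (¬H ∨ H))

¬L = ¬F = T
¬H = ¬T = F
¬H ∨ H = F ∨ T = T
¬L ↓ (¬H ∨ H) = T ↓ T = F
¬(¬L ↓ (¬H ∨ H)) = ¬F = T
Thus (C) is true.

3 of the 3 statements are true ((A), (B), (C)).

3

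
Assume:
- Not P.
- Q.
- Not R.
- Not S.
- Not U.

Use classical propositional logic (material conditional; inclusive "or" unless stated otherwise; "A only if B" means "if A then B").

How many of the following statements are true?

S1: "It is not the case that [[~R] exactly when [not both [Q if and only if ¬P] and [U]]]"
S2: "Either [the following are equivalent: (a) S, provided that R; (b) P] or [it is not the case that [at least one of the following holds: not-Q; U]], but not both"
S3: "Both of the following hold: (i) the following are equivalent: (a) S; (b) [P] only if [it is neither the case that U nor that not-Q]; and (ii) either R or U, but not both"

S1: Parsed as ¬(¬R ↔ ((Q ↔ ¬P) ↑ U))

¬R = ¬F = T
¬P = ¬F = T
Q ↔ ¬P = T ↔ T = T
(Q ↔ ¬P) ↑ U = T ↑ F = T
¬R ↔ ((Q ↔ ¬P) ↑ U) = T ↔ T = T
¬(¬R ↔ ((Q ↔ ¬P) ↑ U)) = ¬T = F
So S1 is false.

S2: This is ((R → S) ↔ P) ⊕ ¬(¬Q ∨ U).

R → S = F → F = T
(R → S) ↔ P = T ↔ F = F
¬Q = ¬T = F
¬Q ∨ U = F ∨ F = F
¬(¬Q ∨ U) = ¬F = T
((R → S) ↔ P) ⊕ ¬(¬Q ∨ U) = F ⊕ T = T
Hence S2 is true.

S3: Parsed as (S ↔ (P → (U ↓ ¬Q))) ∧ (R ⊕ U)

¬Q = ¬T = F
U ↓ ¬Q = F ↓ F = T
P → (U ↓ ¬Q) = F → T = T
S ↔ (P → (U ↓ ¬Q)) = F ↔ T = F
R ⊕ U = F ⊕ F = F
(S ↔ (P → (U ↓ ¬Q))) ∧ (R ⊕ U) = F ∧ F = F
Thus S3 is false.

1 of the 3 statements is true (S2).

1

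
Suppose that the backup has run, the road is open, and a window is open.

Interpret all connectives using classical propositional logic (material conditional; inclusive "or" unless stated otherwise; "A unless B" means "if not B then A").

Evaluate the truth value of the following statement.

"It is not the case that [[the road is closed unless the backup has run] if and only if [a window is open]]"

False.

Let G = "the road is closed" (F), P = "the backup has run" (T), D = "a window is open" (T).
This is ¬((G ∨ P) ↔ D).

G ∨ P = F ∨ T = T
(G ∨ P) ↔ D = T ↔ T = T
¬((G ∨ P) ↔ D) = ¬T = F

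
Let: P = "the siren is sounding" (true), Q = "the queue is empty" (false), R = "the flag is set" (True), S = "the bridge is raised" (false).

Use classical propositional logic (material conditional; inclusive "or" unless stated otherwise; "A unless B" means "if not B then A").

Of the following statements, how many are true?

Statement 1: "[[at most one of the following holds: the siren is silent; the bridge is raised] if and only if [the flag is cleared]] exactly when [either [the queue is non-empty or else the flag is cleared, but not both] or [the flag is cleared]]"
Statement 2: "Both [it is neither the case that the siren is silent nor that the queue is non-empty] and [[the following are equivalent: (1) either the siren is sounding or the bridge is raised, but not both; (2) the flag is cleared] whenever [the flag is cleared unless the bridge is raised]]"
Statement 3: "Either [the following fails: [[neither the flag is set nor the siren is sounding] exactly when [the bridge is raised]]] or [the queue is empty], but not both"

0

Statement 1: Parsed as ((~P nand S) <-> ~R) <-> ((~Q xor ~R) | ~R)

~P = ~T = F
~P nand S = F nand F = T
~R = ~T = F
(~P nand S) <-> ~R = T <-> F = F
~Q = ~F = T
~R = ~T = F
~Q xor ~R = T xor F = T
~R = ~T = F
(~Q xor ~R) | ~R = T | F = T
((~P nand S) <-> ~R) <-> ((~Q xor ~R) | ~R) = F <-> T = F
Hence Statement 1 is false.

Statement 2: This is (~P nor ~Q) & ((~R | S) -> ((P xor S) <-> ~R)).

~P = ~T = F
~Q = ~F = T
~P nor ~Q = F nor T = F
~R = ~T = F
~R | S = F | F = F
P xor S = T xor F = T
~R = ~T = F
(P xor S) <-> ~R = T <-> F = F
(~R | S) -> ((P xor S) <-> ~R) = F -> F = T
(~P nor ~Q) & ((~R | S) -> ((P xor S) <-> ~R)) = F & T = F
So Statement 2 is false.

Statement 3: This is ~((R nor P) <-> S) xor Q.

R nor P = T nor T = F
(R nor P) <-> S = F <-> F = T
~((R nor P) <-> S) = ~T = F
~((R nor P) <-> S) xor Q = F xor F = F
So Statement 3 is false.

0 of the 3 statements are true (none).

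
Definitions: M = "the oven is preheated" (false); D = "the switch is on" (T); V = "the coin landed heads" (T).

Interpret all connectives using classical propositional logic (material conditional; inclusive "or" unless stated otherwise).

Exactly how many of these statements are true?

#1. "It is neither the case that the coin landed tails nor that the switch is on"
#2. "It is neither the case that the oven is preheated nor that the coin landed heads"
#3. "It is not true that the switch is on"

#1: In symbols: ¬V ↓ D

¬V = ¬T = F
¬V ↓ D = F ↓ T = F
Thus #1 is false.

#2: This is M ↓ V.

M ↓ V = F ↓ T = F
So #2 is false.

#3: Parsed as ¬D

¬D = ¬T = F
Hence #3 is false.

True statements: 0 (none).

0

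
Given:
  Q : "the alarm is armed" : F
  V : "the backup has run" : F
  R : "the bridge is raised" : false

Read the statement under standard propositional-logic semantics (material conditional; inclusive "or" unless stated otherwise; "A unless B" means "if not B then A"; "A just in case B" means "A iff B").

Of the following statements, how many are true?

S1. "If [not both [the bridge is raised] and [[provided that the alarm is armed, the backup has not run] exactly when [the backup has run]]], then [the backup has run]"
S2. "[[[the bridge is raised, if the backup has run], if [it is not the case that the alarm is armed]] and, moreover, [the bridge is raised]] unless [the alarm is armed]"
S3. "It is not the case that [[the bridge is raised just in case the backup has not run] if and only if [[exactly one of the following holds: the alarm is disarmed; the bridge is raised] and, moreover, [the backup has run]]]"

0

S1: Formalization: (R nand ((Q -> ~V) <-> V)) -> V

~V = ~F = T
Q -> ~V = F -> T = T
(Q -> ~V) <-> V = T <-> F = F
R nand ((Q -> ~V) <-> V) = F nand F = T
(R nand ((Q -> ~V) <-> V)) -> V = T -> F = F
Hence S1 is false.

S2: In symbols: ((~Q -> (V -> R)) & R) | Q

~Q = ~F = T
V -> R = F -> F = T
~Q -> (V -> R) = T -> T = T
(~Q -> (V -> R)) & R = T & F = F
((~Q -> (V -> R)) & R) | Q = F | F = F
So S2 is false.

S3: In symbols: ~((R <-> ~V) <-> ((~Q xor R) & V))

~V = ~F = T
R <-> ~V = F <-> T = F
~Q = ~F = T
~Q xor R = T xor F = T
(~Q xor R) & V = T & F = F
(R <-> ~V) <-> ((~Q xor R) & V) = F <-> F = T
~((R <-> ~V) <-> ((~Q xor R) & V)) = ~T = F
So S3 is false.

True statements: 0 (none).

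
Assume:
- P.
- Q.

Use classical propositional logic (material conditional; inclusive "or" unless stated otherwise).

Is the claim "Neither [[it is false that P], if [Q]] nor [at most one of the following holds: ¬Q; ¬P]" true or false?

false

In symbols: (Q → ¬P) ↓ (¬Q ↑ ¬P)

¬P = ¬T = F
Q → ¬P = T → F = F
¬Q = ¬T = F
¬P = ¬T = F
¬Q ↑ ¬P = F ↑ F = T
(Q → ¬P) ↓ (¬Q ↑ ¬P) = F ↓ T = F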